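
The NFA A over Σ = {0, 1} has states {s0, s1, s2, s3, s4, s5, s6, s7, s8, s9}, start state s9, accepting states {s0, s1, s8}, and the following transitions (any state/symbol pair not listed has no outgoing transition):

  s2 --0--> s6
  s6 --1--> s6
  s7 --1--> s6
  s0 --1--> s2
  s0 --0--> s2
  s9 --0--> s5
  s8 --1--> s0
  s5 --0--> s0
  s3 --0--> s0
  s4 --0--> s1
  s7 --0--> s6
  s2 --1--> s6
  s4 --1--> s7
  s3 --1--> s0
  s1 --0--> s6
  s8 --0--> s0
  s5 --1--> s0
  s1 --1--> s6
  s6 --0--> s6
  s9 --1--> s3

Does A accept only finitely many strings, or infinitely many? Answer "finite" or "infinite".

The useful states (reachable from s9 and able to reach an accepting state) are {s0, s3, s5, s9}.
Restricted to these states the transition graph has no cycle, so every accepting path has bounded length and L is finite.

finite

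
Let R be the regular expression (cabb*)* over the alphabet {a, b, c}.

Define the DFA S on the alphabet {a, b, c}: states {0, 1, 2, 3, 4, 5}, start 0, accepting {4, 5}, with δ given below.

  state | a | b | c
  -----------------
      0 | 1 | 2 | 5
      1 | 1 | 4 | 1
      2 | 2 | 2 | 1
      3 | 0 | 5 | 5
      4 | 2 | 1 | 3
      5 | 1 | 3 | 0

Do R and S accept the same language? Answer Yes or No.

The empty string ε is accepted by R but rejected by S.
So L(R) ≠ L(S).

No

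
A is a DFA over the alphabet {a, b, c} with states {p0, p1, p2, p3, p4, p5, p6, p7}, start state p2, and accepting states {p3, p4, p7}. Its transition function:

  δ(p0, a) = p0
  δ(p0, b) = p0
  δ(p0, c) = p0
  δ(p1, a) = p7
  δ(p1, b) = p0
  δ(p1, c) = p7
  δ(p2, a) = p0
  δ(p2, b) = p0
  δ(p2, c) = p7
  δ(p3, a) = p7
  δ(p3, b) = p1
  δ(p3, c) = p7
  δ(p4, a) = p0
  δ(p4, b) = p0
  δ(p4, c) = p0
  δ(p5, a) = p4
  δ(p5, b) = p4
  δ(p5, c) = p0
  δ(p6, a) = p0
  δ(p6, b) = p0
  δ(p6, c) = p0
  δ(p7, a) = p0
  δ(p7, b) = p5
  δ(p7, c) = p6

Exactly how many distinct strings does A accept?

The useful subgraph on states {p2, p4, p5, p7} is acyclic, so L(A) is finite; the longest accepting path visits 4 useful states, giving maximum string length 3.
Counting accepting paths from p2 by length: 1 of length 1, 2 of length 3. Total 3.

3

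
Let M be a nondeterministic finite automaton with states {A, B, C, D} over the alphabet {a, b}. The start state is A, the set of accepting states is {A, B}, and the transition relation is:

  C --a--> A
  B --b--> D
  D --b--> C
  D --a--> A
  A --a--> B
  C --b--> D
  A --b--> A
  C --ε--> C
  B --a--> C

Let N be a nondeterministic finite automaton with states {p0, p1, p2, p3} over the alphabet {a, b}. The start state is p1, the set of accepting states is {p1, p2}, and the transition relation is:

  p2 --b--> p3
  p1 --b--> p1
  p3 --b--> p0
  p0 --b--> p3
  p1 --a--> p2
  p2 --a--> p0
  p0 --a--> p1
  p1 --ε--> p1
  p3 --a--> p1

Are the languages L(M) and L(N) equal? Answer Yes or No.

Exploring the product automaton M × N from the start pair (A, p1), following both machines on each input symbol, reaches 4 state pairs: (A, p1), (B, p2), (C, p0), (D, p3).
M accepts in {A, B} and N accepts in {p1, p2}. In every reachable pair the two components are either both accepting — (A, p1), (B, p2) — or both non-accepting, so no string is accepted by exactly one of the machines: L(M) \ L(N) and L(N) \ L(M) are both empty.
Hence every string is accepted by M iff it is accepted by N, and the two languages coincide.

Yes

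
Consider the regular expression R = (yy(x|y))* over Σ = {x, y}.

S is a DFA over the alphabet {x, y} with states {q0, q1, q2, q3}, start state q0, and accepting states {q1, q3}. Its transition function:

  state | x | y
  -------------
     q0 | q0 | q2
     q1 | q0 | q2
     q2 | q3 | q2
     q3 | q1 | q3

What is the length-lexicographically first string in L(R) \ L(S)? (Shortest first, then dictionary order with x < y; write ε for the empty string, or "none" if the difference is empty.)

ε

The empty string ε is accepted by R but not by S.
Since ε is the unique shortest string, it is the required witness.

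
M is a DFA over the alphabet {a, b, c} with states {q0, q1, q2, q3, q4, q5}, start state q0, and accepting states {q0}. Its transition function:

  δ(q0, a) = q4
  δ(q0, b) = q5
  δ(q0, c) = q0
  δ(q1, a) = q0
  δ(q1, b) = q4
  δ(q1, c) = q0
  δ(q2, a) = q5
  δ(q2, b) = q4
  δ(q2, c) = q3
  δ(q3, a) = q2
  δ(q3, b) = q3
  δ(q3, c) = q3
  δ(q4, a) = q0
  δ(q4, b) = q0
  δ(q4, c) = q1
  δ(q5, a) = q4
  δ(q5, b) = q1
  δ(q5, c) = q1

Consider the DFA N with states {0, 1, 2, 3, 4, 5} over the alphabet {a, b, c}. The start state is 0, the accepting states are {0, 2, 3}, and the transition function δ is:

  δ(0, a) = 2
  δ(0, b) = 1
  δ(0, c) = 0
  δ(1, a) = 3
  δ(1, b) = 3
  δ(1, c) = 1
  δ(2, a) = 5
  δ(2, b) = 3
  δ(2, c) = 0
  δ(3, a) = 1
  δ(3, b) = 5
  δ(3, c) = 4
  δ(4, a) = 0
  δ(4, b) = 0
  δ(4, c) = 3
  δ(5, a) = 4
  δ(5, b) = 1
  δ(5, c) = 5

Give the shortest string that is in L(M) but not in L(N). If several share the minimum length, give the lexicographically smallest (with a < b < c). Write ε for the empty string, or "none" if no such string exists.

The string aa is accepted by M but not by N.
No shorter string lies in the difference, and aa is the lexicographically first length-2 string in L(M) \ L(N).

aa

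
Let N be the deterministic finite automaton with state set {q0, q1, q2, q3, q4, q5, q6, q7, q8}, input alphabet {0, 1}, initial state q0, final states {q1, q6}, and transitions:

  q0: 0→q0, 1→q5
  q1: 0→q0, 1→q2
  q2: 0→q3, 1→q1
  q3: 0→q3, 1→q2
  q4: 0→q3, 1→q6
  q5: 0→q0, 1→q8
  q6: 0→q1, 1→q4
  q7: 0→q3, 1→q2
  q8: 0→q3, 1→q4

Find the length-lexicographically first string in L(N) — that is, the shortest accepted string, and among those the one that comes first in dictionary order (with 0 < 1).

1111

A breadth-first search from q0 reaches an accepting state first via the path q0 → q5 → q8 → q4 → q6 on input 1111.
No string of length < 4 is accepted (BFS exhausts all shorter strings without reaching an accepting state), and 1111 is the lexicographically least accepting string of length 4.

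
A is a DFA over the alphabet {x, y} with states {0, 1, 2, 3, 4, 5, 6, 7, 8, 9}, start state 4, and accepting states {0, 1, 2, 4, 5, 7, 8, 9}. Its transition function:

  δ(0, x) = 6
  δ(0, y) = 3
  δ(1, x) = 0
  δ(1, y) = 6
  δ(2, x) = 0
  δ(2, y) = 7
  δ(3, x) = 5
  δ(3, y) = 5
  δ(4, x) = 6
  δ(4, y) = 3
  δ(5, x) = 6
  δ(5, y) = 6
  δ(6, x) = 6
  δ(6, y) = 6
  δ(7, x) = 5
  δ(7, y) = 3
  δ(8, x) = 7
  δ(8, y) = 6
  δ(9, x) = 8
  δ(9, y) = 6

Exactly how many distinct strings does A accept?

The useful subgraph on states {3, 4, 5} is acyclic, so L(A) is finite; the longest accepting path visits 3 useful states, giving maximum string length 2.
Counting accepting paths from 4 by length: 1 of length 0, 2 of length 2. Total 3.

3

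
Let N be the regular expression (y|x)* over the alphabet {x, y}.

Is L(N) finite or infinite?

infinite

The expression contains a Kleene star applied to a subexpression that matches at least one nonempty string, so it matches strings of unbounded length.
Hence L(N) is infinite.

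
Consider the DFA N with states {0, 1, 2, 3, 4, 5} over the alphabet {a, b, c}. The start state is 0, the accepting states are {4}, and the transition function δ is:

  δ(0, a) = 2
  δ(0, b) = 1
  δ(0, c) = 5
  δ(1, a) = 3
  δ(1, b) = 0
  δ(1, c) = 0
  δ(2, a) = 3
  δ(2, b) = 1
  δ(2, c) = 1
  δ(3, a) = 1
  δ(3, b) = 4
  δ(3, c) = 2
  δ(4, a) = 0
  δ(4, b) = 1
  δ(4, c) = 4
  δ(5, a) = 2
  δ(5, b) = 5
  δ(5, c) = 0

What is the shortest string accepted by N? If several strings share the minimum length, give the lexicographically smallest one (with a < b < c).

A breadth-first search from 0 reaches an accepting state first via the path 0 → 2 → 3 → 4 on input aab.
No string of length < 3 is accepted (BFS exhausts all shorter strings without reaching an accepting state), and aab is the lexicographically least accepting string of length 3.

aab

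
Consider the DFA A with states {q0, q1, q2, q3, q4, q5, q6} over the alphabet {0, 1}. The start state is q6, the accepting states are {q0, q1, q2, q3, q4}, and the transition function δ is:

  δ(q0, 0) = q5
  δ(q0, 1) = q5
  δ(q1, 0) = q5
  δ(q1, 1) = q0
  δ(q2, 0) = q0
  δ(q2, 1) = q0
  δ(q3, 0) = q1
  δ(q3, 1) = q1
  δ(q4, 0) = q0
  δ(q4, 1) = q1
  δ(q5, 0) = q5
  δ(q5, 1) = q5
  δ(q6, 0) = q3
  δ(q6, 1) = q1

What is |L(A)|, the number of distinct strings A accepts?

7

The useful subgraph on states {q0, q1, q3, q6} is acyclic, so L(A) is finite; the longest accepting path visits 4 useful states, giving maximum string length 3.
Counting accepting paths from q6 by length: 2 of length 1, 3 of length 2, 2 of length 3. Total 7.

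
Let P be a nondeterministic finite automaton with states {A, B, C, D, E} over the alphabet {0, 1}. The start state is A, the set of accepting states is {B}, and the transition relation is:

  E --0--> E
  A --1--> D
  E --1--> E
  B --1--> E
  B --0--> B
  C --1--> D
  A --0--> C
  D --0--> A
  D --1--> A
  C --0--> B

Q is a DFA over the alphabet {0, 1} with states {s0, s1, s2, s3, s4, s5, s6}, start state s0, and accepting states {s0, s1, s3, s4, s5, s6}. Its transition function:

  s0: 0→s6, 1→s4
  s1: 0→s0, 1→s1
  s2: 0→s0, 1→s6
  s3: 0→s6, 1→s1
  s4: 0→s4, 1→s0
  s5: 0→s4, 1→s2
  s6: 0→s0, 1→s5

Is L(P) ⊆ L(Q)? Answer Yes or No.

Exploring the product automaton P × Q from the start pair (A, s0), following both machines on each input symbol, reaches 21 state pairs: (A, s0), (C, s6), (D, s4), (B, s0), (D, s5), (A, s4), (B, s6), (E, s4), (A, s2), (C, s4), (D, s0), (E, s5), (E, s0), (C, s0), (D, s6), (B, s4), (A, s6), (E, s2), (E, s6), (A, s5), (D, s2).
P accepts in {B} and Q accepts in {s0, s1, s3, s4, s5, s6}. The reachable pairs whose P-component is accepting are (B, s0), (B, s6), (B, s4); in each of them the Q-component is accepting too, so the product for L(P) \ L(Q) (P-component accepting, Q-component rejecting) has no reachable accepting pair and the difference is empty.
Hence every string in L(P) is also in L(Q).

Yes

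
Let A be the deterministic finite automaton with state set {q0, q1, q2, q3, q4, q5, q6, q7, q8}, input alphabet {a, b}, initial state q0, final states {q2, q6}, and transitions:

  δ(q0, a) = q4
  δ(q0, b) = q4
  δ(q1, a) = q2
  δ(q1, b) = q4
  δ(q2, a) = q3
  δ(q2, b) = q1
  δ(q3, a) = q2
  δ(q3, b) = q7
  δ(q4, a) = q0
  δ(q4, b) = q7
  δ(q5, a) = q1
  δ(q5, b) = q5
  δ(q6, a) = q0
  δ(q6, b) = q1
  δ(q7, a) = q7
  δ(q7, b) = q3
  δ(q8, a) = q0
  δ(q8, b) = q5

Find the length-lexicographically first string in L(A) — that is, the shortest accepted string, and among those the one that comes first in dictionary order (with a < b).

abba

A breadth-first search from q0 reaches an accepting state first via the path q0 → q4 → q7 → q3 → q2 on input abba.
No string of length < 4 is accepted (BFS exhausts all shorter strings without reaching an accepting state), and abba is the lexicographically least accepting string of length 4.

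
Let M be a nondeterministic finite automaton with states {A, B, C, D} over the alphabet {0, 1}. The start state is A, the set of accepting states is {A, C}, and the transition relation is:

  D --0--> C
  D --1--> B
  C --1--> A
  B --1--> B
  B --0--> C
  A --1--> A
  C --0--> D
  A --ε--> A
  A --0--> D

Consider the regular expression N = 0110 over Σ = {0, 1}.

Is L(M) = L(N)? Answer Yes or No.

No

The empty string ε is accepted by M but rejected by N.
So L(M) ≠ L(N).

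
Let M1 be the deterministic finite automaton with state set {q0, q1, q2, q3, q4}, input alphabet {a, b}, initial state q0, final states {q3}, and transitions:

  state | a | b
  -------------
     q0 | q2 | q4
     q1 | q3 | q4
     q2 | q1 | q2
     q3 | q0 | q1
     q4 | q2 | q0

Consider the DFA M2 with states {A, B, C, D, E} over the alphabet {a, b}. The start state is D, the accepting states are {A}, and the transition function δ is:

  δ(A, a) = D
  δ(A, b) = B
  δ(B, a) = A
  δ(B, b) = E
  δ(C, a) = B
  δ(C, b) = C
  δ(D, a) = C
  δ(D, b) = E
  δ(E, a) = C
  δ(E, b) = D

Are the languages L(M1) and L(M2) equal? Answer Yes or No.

Yes

Exploring the product automaton M1 × M2 from the start pair (q0, D), following both machines on each input symbol, reaches 5 state pairs: (q0, D), (q2, C), (q4, E), (q1, B), (q3, A).
M1 accepts in {q3} and M2 accepts in {A}. In every reachable pair the two components are either both accepting — (q3, A) — or both non-accepting, so no string is accepted by exactly one of the machines: L(M1) \ L(M2) and L(M2) \ L(M1) are both empty.
Hence every string is accepted by M1 iff it is accepted by M2, and the two languages coincide.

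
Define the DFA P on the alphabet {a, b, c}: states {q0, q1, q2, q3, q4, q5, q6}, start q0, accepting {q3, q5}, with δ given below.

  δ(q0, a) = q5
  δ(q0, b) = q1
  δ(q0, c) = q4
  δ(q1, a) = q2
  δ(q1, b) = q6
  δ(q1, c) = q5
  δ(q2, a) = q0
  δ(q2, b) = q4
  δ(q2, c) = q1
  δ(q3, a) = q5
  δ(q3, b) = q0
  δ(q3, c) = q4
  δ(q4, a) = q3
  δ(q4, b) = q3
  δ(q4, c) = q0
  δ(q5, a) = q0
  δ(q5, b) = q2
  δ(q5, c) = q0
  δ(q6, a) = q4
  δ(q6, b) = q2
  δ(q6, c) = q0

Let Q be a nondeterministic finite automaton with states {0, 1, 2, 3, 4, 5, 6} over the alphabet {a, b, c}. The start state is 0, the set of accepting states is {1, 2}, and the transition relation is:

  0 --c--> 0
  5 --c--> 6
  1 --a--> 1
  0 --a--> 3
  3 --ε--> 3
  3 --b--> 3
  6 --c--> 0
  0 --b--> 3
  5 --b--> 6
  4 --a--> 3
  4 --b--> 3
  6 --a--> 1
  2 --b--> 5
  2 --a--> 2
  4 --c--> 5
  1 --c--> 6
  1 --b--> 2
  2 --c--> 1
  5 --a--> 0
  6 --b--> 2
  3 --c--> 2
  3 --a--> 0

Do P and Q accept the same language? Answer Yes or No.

The string a is accepted by P but rejected by Q.
So L(P) ≠ L(Q).

No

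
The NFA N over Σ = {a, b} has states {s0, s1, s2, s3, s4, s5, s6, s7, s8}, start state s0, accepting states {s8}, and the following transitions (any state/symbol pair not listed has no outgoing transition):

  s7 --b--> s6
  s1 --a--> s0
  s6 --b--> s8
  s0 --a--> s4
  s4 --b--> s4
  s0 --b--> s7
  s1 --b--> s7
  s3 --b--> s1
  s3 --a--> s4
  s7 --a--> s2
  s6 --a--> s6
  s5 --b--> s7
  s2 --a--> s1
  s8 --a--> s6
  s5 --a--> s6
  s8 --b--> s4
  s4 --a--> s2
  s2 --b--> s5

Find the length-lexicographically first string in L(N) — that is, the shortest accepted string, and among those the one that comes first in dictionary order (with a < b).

A breadth-first search from s0 reaches an accepting state first via the path s0 → s7 → s6 → s8 on input bbb.
No string of length < 3 is accepted (BFS exhausts all shorter strings without reaching an accepting state), and bbb is the lexicographically least accepting string of length 3.

bbb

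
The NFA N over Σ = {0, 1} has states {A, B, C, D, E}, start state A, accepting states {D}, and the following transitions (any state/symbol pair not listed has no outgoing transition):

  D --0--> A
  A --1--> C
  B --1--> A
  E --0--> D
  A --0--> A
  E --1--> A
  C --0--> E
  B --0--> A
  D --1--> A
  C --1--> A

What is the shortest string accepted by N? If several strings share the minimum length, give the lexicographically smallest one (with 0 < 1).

A breadth-first search from A reaches an accepting state first via the path A → C → E → D on input 100.
No string of length < 3 is accepted (BFS exhausts all shorter strings without reaching an accepting state), and 100 is the lexicographically least accepting string of length 3.

100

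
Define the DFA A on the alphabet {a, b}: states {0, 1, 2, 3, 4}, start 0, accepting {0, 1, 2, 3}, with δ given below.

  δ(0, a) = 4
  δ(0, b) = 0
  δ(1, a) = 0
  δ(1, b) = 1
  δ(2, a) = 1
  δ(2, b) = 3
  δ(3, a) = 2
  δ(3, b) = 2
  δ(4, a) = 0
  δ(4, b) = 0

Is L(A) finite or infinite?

State 0 is reachable from the start and can reach an accepting state, and it lies on the cycle 0 → 0.
Traversing that cycle any number of times yields accepted strings of unbounded length, so the language is infinite.

infinite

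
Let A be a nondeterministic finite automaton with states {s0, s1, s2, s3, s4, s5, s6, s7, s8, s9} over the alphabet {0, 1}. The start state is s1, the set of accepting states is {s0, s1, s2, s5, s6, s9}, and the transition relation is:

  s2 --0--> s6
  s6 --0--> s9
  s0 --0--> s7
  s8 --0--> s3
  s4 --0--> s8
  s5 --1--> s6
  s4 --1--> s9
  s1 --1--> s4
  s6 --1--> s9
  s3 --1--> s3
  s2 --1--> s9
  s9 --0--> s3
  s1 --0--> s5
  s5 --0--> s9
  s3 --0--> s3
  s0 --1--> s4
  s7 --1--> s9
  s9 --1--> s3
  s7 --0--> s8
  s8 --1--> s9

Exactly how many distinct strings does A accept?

8

The useful subgraph on states {s1, s4, s5, s6, s8, s9} is acyclic, so L(A) is finite; the longest accepting path visits 4 useful states, giving maximum string length 3.
Counting accepting paths from s1 by length: 1 of length 0, 1 of length 1, 3 of length 2, 3 of length 3. Total 8.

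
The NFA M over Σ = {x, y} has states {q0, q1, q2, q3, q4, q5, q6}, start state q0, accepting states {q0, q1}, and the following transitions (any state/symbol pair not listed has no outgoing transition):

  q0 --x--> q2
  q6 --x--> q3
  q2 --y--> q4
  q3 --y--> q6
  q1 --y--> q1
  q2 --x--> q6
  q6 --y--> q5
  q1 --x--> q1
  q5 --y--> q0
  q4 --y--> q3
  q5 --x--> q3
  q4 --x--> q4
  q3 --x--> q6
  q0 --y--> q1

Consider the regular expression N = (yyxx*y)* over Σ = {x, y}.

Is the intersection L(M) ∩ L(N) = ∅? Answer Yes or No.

No

The empty string ε is accepted by both M and N.
Hence L(M) ∩ L(N) ≠ ∅.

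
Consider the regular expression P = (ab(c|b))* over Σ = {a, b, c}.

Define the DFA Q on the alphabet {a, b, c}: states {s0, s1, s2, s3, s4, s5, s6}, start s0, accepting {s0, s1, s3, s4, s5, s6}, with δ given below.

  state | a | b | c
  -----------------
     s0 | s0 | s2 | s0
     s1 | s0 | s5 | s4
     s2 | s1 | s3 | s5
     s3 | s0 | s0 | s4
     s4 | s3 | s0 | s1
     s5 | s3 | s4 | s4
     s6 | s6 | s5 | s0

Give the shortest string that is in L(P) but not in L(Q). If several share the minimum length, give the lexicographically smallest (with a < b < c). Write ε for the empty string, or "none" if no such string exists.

The string abcabb is accepted by P but not by Q.
No shorter string lies in the difference, and abcabb is the lexicographically first length-6 string in L(P) \ L(Q).

abcabb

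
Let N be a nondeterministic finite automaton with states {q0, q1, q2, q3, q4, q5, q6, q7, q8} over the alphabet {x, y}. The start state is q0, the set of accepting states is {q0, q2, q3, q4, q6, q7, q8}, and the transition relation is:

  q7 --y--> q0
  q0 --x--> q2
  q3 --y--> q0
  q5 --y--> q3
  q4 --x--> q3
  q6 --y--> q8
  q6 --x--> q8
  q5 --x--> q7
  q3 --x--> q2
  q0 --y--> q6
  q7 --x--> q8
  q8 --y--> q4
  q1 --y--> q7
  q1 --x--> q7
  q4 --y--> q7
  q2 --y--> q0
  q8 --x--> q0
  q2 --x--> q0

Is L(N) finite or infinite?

State q0 is reachable from the start and can reach an accepting state, and it lies on the cycle q0 → q2 → q0.
Traversing that cycle any number of times yields accepted strings of unbounded length, so the language is infinite.

infinite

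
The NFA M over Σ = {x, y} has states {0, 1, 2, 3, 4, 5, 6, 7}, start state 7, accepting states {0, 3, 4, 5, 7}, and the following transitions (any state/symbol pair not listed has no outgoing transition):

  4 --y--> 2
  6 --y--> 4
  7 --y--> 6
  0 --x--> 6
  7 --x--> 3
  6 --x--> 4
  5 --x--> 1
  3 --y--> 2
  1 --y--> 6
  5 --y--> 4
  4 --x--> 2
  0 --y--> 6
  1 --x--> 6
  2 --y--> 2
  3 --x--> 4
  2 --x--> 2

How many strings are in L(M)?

The useful subgraph on states {3, 4, 6, 7} is acyclic, so L(M) is finite; the longest accepting path visits 3 useful states, giving maximum string length 2.
Counting accepting paths from 7 by length: 1 of length 0, 1 of length 1, 3 of length 2. Total 5.

5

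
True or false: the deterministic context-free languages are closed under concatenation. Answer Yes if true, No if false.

Take L₁ = {ε, c} (finite, hence regular and DCFL) and L₂ = {c aⁿbⁿ : n≥0} ∪ {cc aⁿb²ⁿ : n≥0} (a DCFL: the number of leading c's tells the DPDA whether to pop one stack symbol per b or per two b's). Then L₁L₂ ∩ cca⁺b* = {cc aⁿbⁿ : n≥1} ∪ {cc aⁿb²ⁿ : n≥1}. If L₁L₂ were a DCFL, so would be this intersection with a regular set, and a DPDA for it started from its configuration after reading cc would accept {aⁿbⁿ : n≥1} ∪ {aⁿb²ⁿ : n≥1}, which no deterministic PDA accepts (a DPDA for it would have a single run on aⁿb²ⁿ, accepting after the prefix aⁿbⁿ and accepting again after n more b's; an ordinary PDA that simulates it on a's and b's and, at any moment when it is accepting, may switch to reading only a fresh letter d while feeding each d to the simulation as a b, would accept aⁱbʲdᵏ (k≥1) exactly when both aⁱbʲ and aⁱbʲ⁺ᵏ are in the language, i.e. its language intersected with the regular set a*b*d⁺ would be exactly {aⁿbⁿdⁿ : n≥1} — impossible, since context-free languages are closed under intersection with regular sets and {aⁿbⁿdⁿ} is not context-free). Hence L₁L₂ is not a DCFL.

No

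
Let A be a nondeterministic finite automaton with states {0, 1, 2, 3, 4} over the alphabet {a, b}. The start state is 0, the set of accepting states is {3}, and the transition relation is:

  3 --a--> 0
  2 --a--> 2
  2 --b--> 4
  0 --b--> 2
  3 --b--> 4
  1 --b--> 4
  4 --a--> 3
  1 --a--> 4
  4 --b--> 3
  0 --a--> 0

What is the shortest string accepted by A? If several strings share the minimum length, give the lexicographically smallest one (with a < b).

A breadth-first search from 0 reaches an accepting state first via the path 0 → 2 → 4 → 3 on input bba.
No string of length < 3 is accepted (BFS exhausts all shorter strings without reaching an accepting state), and bba is the lexicographically least accepting string of length 3.

bba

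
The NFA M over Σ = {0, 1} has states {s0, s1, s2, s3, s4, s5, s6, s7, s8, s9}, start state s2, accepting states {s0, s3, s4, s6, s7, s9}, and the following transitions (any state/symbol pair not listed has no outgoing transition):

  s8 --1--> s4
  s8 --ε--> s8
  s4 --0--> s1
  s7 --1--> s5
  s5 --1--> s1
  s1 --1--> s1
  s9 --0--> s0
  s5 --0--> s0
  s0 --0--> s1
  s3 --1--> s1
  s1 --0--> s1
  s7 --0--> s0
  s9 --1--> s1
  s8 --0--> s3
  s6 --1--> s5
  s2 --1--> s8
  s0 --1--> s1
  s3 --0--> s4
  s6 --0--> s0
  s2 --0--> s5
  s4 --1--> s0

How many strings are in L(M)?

The useful subgraph on states {s0, s2, s3, s4, s5, s8} is acyclic, so L(M) is finite; the longest accepting path visits 5 useful states, giving maximum string length 4.
Counting accepting paths from s2 by length: 3 of length 2, 2 of length 3, 1 of length 4. Total 6.

6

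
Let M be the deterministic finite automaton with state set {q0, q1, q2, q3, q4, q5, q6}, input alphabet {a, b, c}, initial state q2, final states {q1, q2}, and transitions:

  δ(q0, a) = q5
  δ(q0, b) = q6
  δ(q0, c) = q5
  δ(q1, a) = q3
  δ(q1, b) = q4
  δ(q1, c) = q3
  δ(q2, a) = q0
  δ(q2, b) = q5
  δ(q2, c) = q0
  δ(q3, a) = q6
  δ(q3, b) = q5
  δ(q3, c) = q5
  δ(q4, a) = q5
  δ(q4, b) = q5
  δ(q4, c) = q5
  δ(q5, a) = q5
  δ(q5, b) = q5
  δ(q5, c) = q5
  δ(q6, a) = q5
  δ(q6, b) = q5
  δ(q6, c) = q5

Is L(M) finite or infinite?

finite

The useful states (reachable from q2 and able to reach an accepting state) are {q2}.
Restricted to these states the transition graph has no cycle, so every accepting path has bounded length and L is finite.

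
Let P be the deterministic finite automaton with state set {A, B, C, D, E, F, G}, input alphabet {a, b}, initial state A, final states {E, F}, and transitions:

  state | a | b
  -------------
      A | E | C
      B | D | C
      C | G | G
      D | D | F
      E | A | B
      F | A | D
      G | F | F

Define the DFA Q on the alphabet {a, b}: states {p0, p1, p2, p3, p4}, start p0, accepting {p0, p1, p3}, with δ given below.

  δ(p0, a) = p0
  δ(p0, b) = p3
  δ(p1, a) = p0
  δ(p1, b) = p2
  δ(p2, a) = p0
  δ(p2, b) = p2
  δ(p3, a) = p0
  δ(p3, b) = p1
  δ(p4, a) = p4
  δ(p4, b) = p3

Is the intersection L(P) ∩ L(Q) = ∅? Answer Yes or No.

No

The string a is accepted by both P and Q.
Hence L(P) ∩ L(Q) ≠ ∅.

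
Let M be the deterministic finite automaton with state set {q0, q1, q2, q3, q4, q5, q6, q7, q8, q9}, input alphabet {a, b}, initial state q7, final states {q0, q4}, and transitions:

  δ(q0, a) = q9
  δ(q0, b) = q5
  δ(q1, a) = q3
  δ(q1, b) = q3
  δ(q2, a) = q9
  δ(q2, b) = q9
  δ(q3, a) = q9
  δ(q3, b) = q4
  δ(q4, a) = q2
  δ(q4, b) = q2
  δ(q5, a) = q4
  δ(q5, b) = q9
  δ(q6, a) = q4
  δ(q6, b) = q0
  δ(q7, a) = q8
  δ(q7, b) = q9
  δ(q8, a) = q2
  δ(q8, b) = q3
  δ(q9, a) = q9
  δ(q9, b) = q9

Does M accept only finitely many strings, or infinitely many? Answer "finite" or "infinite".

finite

The useful states (reachable from q7 and able to reach an accepting state) are {q3, q4, q7, q8}.
Restricted to these states the transition graph has no cycle, so every accepting path has bounded length and L is finite.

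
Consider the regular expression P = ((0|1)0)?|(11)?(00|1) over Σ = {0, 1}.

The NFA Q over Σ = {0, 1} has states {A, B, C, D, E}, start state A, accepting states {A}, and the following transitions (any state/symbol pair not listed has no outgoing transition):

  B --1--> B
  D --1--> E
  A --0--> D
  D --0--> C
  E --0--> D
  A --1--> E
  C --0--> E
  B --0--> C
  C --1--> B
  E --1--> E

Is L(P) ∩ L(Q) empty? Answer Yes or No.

No

The empty string ε is accepted by both P and Q.
Hence L(P) ∩ L(Q) ≠ ∅.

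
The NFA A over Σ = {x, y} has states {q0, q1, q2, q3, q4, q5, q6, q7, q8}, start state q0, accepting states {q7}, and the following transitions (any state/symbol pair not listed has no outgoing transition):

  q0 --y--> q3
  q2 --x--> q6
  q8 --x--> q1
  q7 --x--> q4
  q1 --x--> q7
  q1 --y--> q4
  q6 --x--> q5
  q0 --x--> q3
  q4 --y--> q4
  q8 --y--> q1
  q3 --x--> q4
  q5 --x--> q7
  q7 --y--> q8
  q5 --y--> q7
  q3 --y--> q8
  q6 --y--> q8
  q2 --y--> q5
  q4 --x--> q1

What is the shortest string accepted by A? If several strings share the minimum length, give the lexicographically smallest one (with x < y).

A breadth-first search from q0 reaches an accepting state first via the path q0 → q3 → q4 → q1 → q7 on input xxxx.
No string of length < 4 is accepted (BFS exhausts all shorter strings without reaching an accepting state), and xxxx is the lexicographically least accepting string of length 4.

xxxx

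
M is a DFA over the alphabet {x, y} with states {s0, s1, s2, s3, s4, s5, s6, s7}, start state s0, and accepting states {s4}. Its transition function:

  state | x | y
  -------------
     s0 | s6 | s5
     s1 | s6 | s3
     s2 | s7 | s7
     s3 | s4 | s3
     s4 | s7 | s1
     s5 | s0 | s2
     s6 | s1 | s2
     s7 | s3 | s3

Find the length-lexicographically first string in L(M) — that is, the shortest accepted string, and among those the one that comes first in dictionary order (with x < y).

A breadth-first search from s0 reaches an accepting state first via the path s0 → s6 → s1 → s3 → s4 on input xxyx.
No string of length < 4 is accepted (BFS exhausts all shorter strings without reaching an accepting state), and xxyx is the lexicographically least accepting string of length 4.

xxyx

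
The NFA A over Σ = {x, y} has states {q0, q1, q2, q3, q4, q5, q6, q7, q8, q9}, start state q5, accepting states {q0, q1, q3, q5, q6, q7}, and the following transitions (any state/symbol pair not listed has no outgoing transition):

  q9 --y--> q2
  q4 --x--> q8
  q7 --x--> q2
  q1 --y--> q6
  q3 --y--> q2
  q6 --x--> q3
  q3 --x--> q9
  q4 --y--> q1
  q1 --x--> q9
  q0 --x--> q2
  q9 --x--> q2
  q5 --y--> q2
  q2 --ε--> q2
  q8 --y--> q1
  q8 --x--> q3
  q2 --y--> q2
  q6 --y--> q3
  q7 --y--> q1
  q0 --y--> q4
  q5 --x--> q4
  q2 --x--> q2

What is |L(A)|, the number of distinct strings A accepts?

The useful subgraph on states {q1, q3, q4, q5, q6, q8} is acyclic, so L(A) is finite; the longest accepting path visits 6 useful states, giving maximum string length 5.
Counting accepting paths from q5 by length: 1 of length 0, 1 of length 2, 3 of length 3, 3 of length 4, 2 of length 5. Total 10.

10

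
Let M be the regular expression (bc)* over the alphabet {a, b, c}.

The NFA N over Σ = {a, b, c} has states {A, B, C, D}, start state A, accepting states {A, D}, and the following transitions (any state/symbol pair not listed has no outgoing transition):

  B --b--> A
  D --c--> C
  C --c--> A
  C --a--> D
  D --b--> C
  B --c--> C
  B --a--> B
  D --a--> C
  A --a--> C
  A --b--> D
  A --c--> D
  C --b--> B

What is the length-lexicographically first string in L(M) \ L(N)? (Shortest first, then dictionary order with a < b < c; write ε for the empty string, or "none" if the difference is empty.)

bc

The string bc is accepted by M but not by N.
No shorter string lies in the difference, and bc is the lexicographically first length-2 string in L(M) \ L(N).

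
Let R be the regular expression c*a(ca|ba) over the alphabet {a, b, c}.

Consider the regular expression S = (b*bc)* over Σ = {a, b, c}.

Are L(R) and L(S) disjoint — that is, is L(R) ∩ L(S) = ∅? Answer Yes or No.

Converting the expression R to a DFA (subset construction, then merging equivalent states) gives the minimal DFA with states {r0, r1, r2, r3, r4}, start state r0, accepting states {r4} and transitions r0: a→r1, b→r2, c→r0; r1: a→r2, b→r3, c→r3; r2: a→r2, b→r2, c→r2; r3: a→r4, b→r2, c→r2; r4: a→r2, b→r2, c→r2.
Converting the expression S to a DFA (subset construction, then merging equivalent states) gives the minimal DFA with states {s0, s1, s2}, start state s0, accepting states {s0} and transitions s0: a→s1, b→s2, c→s1; s1: a→s1, b→s1, c→s1; s2: a→s1, b→s2, c→s0.
Exploring the product automaton R × S from the start pair (r0, s0), following both machines on each input symbol, reaches 8 state pairs: (r0, s0), (r1, s1), (r2, s2), (r0, s1), (r2, s1), (r3, s1), (r2, s0), (r4, s1).
R accepts in {r4} and S accepts in {s0}; no reachable pair has both components accepting, so no string drives both machines to acceptance simultaneously and L(R) ∩ L(S) = ∅.
So no string is accepted by both, and the intersection is empty.

Yes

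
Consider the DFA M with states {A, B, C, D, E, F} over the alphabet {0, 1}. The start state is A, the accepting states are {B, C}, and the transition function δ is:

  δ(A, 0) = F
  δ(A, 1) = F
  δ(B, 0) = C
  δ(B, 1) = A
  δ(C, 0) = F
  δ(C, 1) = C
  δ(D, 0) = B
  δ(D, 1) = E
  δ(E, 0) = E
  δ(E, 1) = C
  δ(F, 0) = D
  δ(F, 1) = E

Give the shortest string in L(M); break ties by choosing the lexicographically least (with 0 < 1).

000

A breadth-first search from A reaches an accepting state first via the path A → F → D → B on input 000.
No string of length < 3 is accepted (BFS exhausts all shorter strings without reaching an accepting state), and 000 is the lexicographically least accepting string of length 3.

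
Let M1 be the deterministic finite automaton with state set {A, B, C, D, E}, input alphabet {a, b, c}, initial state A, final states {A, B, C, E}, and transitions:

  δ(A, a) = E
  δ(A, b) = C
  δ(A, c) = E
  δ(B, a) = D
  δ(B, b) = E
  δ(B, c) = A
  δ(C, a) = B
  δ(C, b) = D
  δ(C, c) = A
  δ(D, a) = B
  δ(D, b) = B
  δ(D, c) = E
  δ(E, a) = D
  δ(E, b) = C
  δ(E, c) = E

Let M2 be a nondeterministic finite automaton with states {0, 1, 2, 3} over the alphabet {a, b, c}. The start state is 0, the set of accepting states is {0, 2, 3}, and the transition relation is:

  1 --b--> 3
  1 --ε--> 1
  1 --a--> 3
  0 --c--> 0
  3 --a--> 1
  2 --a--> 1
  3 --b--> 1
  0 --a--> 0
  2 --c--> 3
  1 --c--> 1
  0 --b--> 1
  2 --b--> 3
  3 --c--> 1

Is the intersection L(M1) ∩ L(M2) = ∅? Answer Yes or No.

No

The empty string ε is accepted by both M1 and M2.
Hence L(M1) ∩ L(M2) ≠ ∅.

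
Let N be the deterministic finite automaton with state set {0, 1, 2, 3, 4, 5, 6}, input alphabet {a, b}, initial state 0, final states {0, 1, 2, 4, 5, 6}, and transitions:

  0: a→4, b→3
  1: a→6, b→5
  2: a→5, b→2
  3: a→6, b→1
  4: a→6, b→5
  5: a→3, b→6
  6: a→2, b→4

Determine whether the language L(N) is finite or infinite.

State 3 is reachable from the start and can reach an accepting state, and it lies on the cycle 3 → 1 → 5 → 3.
Traversing that cycle any number of times yields accepted strings of unbounded length, so the language is infinite.

infinite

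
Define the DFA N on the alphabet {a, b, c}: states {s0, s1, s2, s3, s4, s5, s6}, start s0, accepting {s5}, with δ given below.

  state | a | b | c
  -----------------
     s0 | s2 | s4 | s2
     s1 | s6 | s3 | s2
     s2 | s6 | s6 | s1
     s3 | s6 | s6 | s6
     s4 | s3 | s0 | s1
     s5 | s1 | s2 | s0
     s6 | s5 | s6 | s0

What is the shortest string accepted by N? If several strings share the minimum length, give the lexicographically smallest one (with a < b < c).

A breadth-first search from s0 reaches an accepting state first via the path s0 → s2 → s6 → s5 on input aaa.
No string of length < 3 is accepted (BFS exhausts all shorter strings without reaching an accepting state), and aaa is the lexicographically least accepting string of length 3.

aaa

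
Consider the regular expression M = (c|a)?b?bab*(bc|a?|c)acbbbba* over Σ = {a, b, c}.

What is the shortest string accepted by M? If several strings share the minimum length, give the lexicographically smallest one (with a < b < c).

baacbbbb

By inspection of the expression, no string of length less than 8 matches, and baacbbbb is the lexicographically first match of length 8.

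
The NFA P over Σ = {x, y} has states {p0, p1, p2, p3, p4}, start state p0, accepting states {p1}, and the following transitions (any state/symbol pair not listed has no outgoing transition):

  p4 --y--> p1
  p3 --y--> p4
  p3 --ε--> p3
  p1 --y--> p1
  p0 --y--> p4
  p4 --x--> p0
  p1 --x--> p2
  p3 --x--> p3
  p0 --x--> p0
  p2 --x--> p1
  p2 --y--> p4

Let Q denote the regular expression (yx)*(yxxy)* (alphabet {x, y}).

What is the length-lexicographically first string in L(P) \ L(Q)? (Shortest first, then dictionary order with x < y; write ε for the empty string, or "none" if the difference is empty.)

yy

The string yy is accepted by P but not by Q.
No shorter string lies in the difference, and yy is the lexicographically first length-2 string in L(P) \ L(Q).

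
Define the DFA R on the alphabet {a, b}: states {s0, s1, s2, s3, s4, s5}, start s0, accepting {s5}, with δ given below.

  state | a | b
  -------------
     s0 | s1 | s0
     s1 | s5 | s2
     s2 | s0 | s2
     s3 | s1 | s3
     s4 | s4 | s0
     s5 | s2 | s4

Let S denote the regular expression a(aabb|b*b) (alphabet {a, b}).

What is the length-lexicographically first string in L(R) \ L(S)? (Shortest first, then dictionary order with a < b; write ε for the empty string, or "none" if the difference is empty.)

aa

The string aa is accepted by R but not by S.
No shorter string lies in the difference, and aa is the lexicographically first length-2 string in L(R) \ L(S).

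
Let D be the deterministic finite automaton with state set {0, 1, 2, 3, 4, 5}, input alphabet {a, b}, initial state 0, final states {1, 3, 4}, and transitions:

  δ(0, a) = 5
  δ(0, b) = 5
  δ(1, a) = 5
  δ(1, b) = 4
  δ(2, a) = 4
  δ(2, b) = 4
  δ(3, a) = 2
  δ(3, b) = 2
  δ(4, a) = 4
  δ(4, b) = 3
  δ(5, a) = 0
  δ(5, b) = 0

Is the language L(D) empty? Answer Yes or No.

The states reachable from the start state are {0, 5}.
None of the accepting states {1, 3, 4} is reachable, so no string is accepted and L(D) = ∅.

Yes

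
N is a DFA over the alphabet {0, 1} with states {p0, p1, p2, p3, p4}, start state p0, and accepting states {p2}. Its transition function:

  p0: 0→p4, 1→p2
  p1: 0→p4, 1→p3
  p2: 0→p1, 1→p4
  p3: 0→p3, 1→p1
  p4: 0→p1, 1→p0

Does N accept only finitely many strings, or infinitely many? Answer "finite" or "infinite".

infinite

State p1 is reachable from the start and can reach an accepting state, and it lies on the cycle p1 → p3 → p1.
Traversing that cycle any number of times yields accepted strings of unbounded length, so the language is infinite.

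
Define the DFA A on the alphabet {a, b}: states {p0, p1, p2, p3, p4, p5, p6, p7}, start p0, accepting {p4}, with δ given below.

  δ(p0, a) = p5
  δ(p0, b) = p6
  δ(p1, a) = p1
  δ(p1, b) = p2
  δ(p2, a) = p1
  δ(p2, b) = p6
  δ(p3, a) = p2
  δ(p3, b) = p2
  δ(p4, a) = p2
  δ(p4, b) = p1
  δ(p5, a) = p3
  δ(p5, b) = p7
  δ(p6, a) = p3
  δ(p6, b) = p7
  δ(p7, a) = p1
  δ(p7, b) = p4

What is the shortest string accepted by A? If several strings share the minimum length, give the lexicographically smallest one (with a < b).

abb

A breadth-first search from p0 reaches an accepting state first via the path p0 → p5 → p7 → p4 on input abb.
No string of length < 3 is accepted (BFS exhausts all shorter strings without reaching an accepting state), and abb is the lexicographically least accepting string of length 3.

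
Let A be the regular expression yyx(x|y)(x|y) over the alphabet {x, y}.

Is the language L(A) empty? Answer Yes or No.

No

The string yyxxx matches the expression, so it belongs to L(A).
Since L(A) contains at least one string, it is not empty.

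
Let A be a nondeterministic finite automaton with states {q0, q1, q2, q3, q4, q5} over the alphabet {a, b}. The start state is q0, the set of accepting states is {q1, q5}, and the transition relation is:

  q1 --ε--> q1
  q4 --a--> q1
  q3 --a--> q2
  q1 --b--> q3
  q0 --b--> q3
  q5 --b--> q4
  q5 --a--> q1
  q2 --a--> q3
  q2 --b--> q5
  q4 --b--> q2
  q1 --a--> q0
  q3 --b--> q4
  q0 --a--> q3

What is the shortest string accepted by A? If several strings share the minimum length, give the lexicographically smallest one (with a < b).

A breadth-first search from q0 reaches an accepting state first via the path q0 → q3 → q2 → q5 on input aab.
No string of length < 3 is accepted (BFS exhausts all shorter strings without reaching an accepting state), and aab is the lexicographically least accepting string of length 3.

aab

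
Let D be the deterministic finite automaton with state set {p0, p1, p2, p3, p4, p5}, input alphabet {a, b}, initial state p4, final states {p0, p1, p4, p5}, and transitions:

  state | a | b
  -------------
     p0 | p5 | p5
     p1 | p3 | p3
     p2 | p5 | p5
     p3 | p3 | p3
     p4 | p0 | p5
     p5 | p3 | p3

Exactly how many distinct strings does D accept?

5

The useful subgraph on states {p0, p4, p5} is acyclic, so L(D) is finite; the longest accepting path visits 3 useful states, giving maximum string length 2.
Counting accepting paths from p4 by length: 1 of length 0, 2 of length 1, 2 of length 2. Total 5.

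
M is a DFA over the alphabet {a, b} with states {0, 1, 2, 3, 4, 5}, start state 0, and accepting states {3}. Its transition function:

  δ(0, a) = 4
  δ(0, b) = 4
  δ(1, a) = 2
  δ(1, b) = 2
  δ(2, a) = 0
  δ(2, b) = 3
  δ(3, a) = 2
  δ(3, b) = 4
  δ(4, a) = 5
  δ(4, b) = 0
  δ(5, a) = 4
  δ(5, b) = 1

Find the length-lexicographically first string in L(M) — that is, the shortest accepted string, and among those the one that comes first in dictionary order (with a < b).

A breadth-first search from 0 reaches an accepting state first via the path 0 → 4 → 5 → 1 → 2 → 3 on input aabab.
No string of length < 5 is accepted (BFS exhausts all shorter strings without reaching an accepting state), and aabab is the lexicographically least accepting string of length 5.

aabab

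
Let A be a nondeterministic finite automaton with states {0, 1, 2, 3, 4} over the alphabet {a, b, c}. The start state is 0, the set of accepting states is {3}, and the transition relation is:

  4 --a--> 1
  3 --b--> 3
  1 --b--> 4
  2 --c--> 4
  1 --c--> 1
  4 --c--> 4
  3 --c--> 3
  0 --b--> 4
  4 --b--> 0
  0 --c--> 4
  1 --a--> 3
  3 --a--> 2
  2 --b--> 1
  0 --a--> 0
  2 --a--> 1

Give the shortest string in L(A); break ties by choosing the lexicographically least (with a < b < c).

A breadth-first search from 0 reaches an accepting state first via the path 0 → 4 → 1 → 3 on input baa.
No string of length < 3 is accepted (BFS exhausts all shorter strings without reaching an accepting state), and baa is the lexicographically least accepting string of length 3.

baa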